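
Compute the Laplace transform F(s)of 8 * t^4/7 192/(7 * s^5)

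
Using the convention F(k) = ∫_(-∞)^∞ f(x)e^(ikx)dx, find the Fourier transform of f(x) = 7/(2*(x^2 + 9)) 7*pi*exp(-3*Abs(k))/6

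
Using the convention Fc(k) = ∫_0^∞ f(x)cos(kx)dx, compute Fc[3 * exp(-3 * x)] 9/(k^2 + 9)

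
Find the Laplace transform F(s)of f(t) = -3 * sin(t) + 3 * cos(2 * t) 3 * s/(s^2 + 4)-3/(s^2 + 1)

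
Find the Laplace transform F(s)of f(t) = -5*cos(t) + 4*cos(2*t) 4*s/(s^2 + 4) - 5*s/(s^2 + 1)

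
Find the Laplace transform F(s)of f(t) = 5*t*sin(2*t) 20*s/(s^2 + 4)^2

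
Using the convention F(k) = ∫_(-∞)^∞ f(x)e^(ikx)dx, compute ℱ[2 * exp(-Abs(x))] 4/(k^2 + 1)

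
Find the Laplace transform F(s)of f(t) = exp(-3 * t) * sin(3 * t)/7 3/(7 * ((s + 3)^2 + 9))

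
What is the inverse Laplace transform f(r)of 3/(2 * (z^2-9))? sinh(3 * r)/2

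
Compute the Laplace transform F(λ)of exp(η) 1/(λ - 1)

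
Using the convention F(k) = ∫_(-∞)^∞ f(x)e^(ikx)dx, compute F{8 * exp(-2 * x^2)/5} 4 * sqrt(2) * sqrt(pi) * exp(-k^2/8)/5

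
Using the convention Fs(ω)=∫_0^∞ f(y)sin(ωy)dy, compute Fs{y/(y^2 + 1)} pi * exp(-ω)/2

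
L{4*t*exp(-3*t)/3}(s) 4/(3*(s + 3)^2)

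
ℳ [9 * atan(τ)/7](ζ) -9 * pi * sec(pi * ζ/2)/(14 * ζ)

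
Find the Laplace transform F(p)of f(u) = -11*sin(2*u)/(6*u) -11*atan(2/p)/6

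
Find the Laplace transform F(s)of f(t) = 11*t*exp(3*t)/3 11/(3*(s - 3)^2)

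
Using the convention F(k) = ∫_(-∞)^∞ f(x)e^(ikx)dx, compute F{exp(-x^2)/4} sqrt(pi) * exp(-k^2/4)/4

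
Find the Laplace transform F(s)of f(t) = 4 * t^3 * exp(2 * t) 24/(s - 2)^4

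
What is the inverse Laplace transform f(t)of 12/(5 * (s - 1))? 12 * exp(t)/5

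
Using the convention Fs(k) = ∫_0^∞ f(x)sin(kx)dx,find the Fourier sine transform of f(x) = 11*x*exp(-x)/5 22*k/(5*(k^2+1)^2)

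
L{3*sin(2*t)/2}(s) 3/(s^2 + 4)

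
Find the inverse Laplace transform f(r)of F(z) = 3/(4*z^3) 3*r^2/8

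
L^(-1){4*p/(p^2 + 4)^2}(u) u*sin(2*u)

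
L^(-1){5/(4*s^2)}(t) 5*t/4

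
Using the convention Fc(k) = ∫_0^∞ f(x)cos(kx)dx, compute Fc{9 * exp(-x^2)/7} 9 * sqrt(pi) * exp(-k^2/4)/14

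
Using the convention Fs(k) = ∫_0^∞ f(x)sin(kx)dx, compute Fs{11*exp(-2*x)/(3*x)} 11*atan(k/2)/3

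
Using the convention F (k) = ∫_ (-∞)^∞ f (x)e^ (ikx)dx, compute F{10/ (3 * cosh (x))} 10 * pi/ (3 * cosh (pi * k/2))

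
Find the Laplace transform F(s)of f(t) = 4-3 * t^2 4/s - 6/s^3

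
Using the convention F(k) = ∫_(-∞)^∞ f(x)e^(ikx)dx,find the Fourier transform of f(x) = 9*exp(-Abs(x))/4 9/(2*(k^2 + 1))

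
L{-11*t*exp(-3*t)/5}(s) -11/(5*(s + 3)^2)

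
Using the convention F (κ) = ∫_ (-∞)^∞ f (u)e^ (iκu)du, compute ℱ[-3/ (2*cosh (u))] -3*pi/ (2*cosh (pi*κ/2))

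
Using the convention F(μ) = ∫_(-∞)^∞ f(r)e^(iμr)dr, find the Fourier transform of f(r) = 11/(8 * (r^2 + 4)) 11 * pi * exp(-2 * Abs(μ))/16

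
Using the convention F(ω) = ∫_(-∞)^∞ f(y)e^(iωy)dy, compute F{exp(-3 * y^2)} sqrt(3) * sqrt(pi) * exp(-ω^2/12)/3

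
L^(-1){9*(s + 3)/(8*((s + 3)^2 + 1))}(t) 9*exp(-3*t)*cos(t)/8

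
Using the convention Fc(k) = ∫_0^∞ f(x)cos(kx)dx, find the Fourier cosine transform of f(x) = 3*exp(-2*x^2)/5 3*sqrt(2)*sqrt(pi)*exp(-k^2/8)/20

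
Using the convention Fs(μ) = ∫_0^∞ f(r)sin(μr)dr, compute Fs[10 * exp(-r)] 10 * μ/(μ^2 + 1)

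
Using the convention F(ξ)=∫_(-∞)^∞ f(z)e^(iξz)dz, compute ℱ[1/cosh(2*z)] pi/(2*cosh(pi*ξ/4))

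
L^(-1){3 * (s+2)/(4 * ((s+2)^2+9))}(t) 3 * exp(-2 * t) * cos(3 * t)/4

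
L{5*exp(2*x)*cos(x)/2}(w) 5*(w - 2)/(2*((w - 2)^2+1))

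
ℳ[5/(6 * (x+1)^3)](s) 5 * pi * (s - 2) * (s - 1)/(12 * sin(pi * s))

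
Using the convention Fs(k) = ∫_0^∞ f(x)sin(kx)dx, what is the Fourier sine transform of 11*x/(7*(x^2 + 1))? 11*pi*exp(-k)/14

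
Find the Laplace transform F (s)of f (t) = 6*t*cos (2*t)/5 6*(s^2 - 4)/ (5*(s^2 + 4)^2)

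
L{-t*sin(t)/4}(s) -s/(2*(s^2 + 1)^2)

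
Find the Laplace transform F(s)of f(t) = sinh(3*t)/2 3/(2*(s^2 - 9))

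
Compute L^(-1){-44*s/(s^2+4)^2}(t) -11*t*sin(2*t)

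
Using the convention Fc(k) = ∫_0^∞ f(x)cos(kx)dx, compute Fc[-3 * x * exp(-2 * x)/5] 3 * (k^2 - 4)/(5 * (k^2+4)^2)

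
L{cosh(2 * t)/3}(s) s/(3 * (s^2 - 4))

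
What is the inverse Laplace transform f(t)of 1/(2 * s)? 1/2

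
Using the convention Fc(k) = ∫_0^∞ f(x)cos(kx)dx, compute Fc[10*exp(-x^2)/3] 5*sqrt(pi)*exp(-k^2/4)/3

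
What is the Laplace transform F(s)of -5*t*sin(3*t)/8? -15*s/(4*(s^2 + 9)^2)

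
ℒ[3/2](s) 3/(2*s)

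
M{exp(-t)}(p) gamma(p)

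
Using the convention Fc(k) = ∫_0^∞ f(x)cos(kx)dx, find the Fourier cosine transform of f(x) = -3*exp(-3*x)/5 -9/(5*k^2+45)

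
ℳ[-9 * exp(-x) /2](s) -9 * gamma(s) /2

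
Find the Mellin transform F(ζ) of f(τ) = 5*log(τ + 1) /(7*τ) -5*pi*csc(pi*ζ) /(7*ζ - 7) 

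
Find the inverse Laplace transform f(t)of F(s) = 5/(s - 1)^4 5*t^3*exp(t)/6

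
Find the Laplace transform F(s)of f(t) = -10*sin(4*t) -40/(s^2+16)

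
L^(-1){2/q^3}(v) v^2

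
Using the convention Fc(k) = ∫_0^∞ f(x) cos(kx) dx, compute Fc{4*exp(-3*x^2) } 2*sqrt(3)*sqrt(pi)*exp(-k^2/12) /3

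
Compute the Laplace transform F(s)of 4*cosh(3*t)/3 4*s/(3*(s^2 - 9))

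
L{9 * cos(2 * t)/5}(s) 9 * s/(5 * (s^2 + 4))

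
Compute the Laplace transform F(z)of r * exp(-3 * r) (z + 3)^(-2)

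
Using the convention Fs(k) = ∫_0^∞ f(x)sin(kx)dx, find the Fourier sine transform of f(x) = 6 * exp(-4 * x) 6 * k/(k^2 + 16)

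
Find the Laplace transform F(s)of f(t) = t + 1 s^(-2) + 1/s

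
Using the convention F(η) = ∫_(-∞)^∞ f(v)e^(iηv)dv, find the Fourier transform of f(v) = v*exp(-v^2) I*sqrt(pi)*η*exp(-η^2/4)/2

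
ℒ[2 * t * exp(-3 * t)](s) 2/(s + 3)^2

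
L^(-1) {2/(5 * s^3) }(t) t^2/5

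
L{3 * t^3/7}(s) 18/(7 * s^4) 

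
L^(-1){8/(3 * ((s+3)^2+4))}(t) 4 * exp(-3 * t) * sin(2 * t)/3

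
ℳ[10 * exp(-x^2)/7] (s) 5 * gamma(s/2)/7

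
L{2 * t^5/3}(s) 80/s^6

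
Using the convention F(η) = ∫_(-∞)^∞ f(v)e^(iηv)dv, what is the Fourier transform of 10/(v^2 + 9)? 10 * pi * exp(-3 * Abs(η))/3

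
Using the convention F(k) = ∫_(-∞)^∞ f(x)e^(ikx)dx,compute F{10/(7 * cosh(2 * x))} 5 * pi/(7 * cosh(pi * k/4))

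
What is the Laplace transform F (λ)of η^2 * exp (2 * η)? 2/ (λ - 2)^3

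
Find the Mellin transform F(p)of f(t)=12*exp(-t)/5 12*gamma(p)/5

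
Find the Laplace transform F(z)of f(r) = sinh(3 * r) 3/(z^2 - 9)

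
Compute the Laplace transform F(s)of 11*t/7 11/(7*s^2)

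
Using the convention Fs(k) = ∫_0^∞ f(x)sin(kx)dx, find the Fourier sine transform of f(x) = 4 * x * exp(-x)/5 8 * k/(5 * (k^2 + 1)^2)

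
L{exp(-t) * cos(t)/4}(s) (s + 1)/(4 * ((s + 1)^2 + 1))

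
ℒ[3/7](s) 3/(7 * s)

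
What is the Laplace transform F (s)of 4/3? 4/ (3*s)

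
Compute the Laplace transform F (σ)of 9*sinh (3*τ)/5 27/ (5*(σ^2 - 9))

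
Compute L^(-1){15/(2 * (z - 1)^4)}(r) 5 * r^3 * exp(r)/4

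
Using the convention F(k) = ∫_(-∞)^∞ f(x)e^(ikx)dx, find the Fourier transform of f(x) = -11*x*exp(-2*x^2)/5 -11*sqrt(2)*I*sqrt(pi)*k*exp(-k^2/8)/40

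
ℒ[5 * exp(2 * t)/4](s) 5/(4 * (s - 2))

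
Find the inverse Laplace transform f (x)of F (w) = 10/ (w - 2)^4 5 * x^3 * exp (2 * x)/3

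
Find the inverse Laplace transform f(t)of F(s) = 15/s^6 t^5/8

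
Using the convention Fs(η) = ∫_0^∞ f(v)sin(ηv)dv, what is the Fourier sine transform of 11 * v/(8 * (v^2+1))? 11 * pi * exp(-η)/16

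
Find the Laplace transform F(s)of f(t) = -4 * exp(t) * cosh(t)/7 4 * (1 - s)/(7 * s * (s - 2))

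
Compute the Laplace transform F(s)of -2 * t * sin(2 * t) -8 * s/(s^2 + 4)^2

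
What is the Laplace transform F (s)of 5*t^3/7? 30/ (7*s^4)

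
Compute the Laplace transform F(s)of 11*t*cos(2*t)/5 11*(s^2 - 4)/(5*(s^2 + 4)^2)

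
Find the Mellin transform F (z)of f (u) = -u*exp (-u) -gamma (z + 1)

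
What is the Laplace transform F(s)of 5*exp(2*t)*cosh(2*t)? 5*(s - 2)/(s*(s - 4))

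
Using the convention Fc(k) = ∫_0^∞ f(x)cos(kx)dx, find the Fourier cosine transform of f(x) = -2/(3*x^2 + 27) -pi*exp(-3*k)/9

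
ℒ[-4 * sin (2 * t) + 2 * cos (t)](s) 2 * s/ (s^2 + 1) - 8/ (s^2 + 4) 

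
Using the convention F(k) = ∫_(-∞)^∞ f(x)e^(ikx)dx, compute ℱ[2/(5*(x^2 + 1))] 2*pi*exp(-Abs(k))/5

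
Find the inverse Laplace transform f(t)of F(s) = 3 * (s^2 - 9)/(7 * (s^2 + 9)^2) 3 * t * cos(3 * t)/7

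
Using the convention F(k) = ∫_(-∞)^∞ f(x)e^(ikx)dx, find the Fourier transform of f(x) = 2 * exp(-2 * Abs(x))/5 8/(5 * (k^2 + 4))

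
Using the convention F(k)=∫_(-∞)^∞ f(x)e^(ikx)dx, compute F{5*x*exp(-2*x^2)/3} 5*sqrt(2)*I*sqrt(pi)*k*exp(-k^2/8)/24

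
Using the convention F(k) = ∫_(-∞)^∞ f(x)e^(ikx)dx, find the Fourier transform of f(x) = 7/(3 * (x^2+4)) 7 * pi * exp(-2 * Abs(k))/6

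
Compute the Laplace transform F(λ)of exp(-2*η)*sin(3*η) 3/((λ + 2)^2 + 9)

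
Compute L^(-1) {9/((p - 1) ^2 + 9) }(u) 3 * exp(u) * sin(3 * u) 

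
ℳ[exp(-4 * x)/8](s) gamma(s)/(8 * 2^(2 * s))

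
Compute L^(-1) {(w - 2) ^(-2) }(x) x * exp(2 * x) 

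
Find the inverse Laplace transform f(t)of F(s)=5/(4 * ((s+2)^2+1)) 5 * exp(-2 * t) * sin(t)/4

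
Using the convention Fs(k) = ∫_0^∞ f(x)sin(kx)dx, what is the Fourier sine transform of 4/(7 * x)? 2 * pi/7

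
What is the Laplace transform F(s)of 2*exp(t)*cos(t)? 2*(s - 1)/((s - 1)^2+1)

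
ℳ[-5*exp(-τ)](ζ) -5*gamma(ζ)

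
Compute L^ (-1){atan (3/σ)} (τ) sin (3 * τ)/τ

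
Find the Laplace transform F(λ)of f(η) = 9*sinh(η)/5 9/(5*(λ^2 - 1))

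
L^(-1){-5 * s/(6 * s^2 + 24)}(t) -5 * cos(2 * t)/6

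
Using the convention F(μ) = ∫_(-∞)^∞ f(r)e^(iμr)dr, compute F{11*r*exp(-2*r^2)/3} 11*sqrt(2)*I*sqrt(pi)*μ*exp(-μ^2/8)/24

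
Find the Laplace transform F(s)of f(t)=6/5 6/(5*s)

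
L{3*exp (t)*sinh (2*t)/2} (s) 3/ ( (s - 1)^2 - 4)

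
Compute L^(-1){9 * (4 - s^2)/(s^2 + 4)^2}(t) -9 * t * cos(2 * t)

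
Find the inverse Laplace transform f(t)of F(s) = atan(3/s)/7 sin(3 * t)/(7 * t)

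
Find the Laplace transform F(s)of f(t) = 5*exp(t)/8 5/(8*(s - 1))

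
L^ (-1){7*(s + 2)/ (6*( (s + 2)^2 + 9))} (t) 7*exp (-2*t)*cos (3*t)/6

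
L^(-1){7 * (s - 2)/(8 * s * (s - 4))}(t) 7 * exp(2 * t) * cosh(2 * t)/8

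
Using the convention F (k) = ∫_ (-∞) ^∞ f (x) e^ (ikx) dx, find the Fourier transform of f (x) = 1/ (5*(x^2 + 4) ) pi*exp (-2*Abs (k) ) /10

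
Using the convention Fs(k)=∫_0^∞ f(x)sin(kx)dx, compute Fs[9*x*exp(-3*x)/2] 27*k/(k^2 + 9)^2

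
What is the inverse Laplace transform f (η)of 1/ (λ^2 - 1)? sinh (η)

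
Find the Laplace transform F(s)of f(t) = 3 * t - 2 3/s^2 - 2/s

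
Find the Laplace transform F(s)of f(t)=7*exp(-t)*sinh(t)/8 7/(8*s*(s + 2))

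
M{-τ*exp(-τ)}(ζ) -gamma(ζ + 1)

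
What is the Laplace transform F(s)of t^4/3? 8/s^5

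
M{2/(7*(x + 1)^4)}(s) gamma(s)*gamma(4 - s)/21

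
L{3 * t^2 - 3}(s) 6/s^3 - 3/s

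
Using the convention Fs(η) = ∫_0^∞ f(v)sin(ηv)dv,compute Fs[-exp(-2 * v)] -η/(η^2+4)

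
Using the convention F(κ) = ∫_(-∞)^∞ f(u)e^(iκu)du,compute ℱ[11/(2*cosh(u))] 11*pi/(2*cosh(pi*κ/2))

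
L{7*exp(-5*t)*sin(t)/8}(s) 7/(8*((s + 5)^2 + 1))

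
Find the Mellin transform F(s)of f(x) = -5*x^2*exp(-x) -5*gamma(s + 2)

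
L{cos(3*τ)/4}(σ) σ/(4*(σ^2 + 9))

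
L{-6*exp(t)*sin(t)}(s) -6/((s - 1)^2+1)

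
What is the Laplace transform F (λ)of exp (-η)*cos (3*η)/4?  (λ + 1)/ (4*( (λ + 1)^2 + 9))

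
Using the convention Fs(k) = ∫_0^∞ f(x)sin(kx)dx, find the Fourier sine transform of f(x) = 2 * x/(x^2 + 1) pi * exp(-k)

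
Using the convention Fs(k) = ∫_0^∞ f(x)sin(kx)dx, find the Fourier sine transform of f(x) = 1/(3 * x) pi/6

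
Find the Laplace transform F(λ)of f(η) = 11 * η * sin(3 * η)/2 33 * λ/(λ^2 + 9)^2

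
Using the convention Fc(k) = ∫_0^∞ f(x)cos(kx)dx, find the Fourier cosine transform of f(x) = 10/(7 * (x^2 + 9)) 5 * pi * exp(-3 * k)/21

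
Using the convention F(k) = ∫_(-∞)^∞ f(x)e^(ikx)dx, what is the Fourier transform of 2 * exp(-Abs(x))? 4/(k^2+1)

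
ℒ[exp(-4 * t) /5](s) 1/(5 * (s + 4) ) 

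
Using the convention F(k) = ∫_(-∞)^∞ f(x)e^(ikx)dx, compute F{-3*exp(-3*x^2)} -sqrt(3)*sqrt(pi)*exp(-k^2/12)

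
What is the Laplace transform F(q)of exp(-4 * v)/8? 1/(8 * (q + 4))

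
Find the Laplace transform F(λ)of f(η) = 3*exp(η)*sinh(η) 3/(λ*(λ - 2))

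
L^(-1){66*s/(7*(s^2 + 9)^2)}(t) 11*t*sin(3*t)/7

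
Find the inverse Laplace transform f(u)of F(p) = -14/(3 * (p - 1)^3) -7 * u^2 * exp(u)/3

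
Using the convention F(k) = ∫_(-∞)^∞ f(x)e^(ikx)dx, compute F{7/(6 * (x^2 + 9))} 7 * pi * exp(-3 * Abs(k))/18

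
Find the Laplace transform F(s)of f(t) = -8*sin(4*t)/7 -32/(7*s^2 + 112)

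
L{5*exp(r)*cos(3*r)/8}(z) 5*(z - 1)/(8*((z - 1)^2 + 9))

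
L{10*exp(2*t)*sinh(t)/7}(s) 10/(7*((s - 2)^2 - 1))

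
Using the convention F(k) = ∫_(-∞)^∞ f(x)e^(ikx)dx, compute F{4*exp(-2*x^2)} 2*sqrt(2)*sqrt(pi)*exp(-k^2/8)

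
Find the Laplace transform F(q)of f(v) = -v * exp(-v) -1/(q + 1)^2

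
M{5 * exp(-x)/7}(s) 5 * gamma(s)/7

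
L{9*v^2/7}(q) 18/(7*q^3)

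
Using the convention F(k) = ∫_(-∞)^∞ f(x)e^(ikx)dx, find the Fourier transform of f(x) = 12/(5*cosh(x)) 12*pi/(5*cosh(pi*k/2))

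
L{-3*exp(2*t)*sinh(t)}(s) -3/((s - 2)^2 - 1)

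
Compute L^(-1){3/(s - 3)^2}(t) 3*t*exp(3*t)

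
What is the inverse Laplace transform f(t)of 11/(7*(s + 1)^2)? 11*t*exp(-t)/7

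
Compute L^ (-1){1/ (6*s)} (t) 1/6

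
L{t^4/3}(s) 8/s^5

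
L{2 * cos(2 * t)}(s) 2 * s/(s^2 + 4)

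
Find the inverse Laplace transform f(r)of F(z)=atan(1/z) sin(r)/r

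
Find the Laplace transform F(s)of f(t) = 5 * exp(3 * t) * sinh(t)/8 5/(8 * ((s - 3)^2 - 1))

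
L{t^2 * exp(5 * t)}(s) 2/(s - 5)^3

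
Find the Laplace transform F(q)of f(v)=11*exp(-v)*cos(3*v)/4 11*(q + 1)/(4*((q + 1)^2 + 9))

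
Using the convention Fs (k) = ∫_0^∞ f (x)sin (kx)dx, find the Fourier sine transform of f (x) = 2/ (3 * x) pi/3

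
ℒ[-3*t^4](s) -72/s^5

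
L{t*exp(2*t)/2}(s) 1/(2*(s - 2)^2)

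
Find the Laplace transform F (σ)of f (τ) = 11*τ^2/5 22/ (5*σ^3)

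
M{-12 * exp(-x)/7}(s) -12 * gamma(s)/7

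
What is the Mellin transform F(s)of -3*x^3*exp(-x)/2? -3*gamma(s + 3)/2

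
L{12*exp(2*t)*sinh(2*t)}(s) 24/(s*(s - 4))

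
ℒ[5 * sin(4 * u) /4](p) 5/(p^2+16) 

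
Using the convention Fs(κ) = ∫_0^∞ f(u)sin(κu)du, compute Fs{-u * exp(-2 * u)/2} -2 * κ/(κ^2+4)^2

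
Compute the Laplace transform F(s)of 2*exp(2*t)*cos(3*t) 2*(s - 2)/((s - 2)^2 + 9)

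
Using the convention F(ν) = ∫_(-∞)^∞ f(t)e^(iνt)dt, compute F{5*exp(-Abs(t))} 10/(ν^2 + 1)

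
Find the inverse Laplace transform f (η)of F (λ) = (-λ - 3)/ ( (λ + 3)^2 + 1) -exp (-3*η)*cos (η)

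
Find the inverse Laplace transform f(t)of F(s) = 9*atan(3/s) 9*sin(3*t)/t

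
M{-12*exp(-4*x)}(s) -12*gamma(s)/2^(2*s)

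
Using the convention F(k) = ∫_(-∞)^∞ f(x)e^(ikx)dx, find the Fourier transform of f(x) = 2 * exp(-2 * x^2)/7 sqrt(2) * sqrt(pi) * exp(-k^2/8)/7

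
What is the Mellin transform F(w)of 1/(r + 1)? pi * csc(pi * w)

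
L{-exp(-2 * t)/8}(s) -1/(8 * s + 16)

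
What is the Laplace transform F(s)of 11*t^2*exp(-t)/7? 22/(7*(s + 1)^3)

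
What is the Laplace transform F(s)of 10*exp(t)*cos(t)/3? 10*(s - 1)/(3*((s - 1)^2 + 1))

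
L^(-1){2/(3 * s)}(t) 2/3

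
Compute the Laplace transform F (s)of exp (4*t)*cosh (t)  (s - 4)/ ( (s - 4)^2 - 1)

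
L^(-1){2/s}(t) 2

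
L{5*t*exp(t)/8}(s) 5/(8*(s - 1)^2)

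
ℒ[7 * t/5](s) 7/(5 * s^2) 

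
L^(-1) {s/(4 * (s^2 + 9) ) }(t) cos(3 * t) /4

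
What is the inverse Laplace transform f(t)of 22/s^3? 11*t^2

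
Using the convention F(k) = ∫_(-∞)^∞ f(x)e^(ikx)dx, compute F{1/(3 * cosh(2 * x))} pi/(6 * cosh(pi * k/4))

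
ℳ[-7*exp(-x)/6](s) -7*gamma(s)/6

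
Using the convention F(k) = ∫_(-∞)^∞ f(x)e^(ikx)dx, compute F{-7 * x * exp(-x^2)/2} -7 * I * sqrt(pi) * k * exp(-k^2/4)/4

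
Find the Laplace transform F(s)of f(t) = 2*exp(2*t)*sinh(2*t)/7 4/(7*s*(s - 4))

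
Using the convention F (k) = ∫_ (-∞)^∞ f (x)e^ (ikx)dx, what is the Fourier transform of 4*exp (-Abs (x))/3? 8/ (3*(k^2 + 1))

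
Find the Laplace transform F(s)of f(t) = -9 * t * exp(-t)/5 -9/(5 * (s + 1)^2)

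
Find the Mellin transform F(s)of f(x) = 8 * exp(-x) 8 * gamma(s)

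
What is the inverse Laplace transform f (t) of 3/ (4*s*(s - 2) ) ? 3*exp (t)*sinh (t) /4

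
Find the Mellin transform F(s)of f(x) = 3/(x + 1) 3*pi*csc(pi*s)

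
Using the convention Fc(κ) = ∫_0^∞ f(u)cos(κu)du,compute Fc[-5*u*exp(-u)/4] 5*(κ^2 - 1)/(4*(κ^2 + 1)^2)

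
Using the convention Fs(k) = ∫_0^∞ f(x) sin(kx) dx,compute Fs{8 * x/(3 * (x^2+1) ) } 4 * pi * exp(-k) /3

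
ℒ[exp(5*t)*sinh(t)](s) 1/((s - 5)^2 - 1)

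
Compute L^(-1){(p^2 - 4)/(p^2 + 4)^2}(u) u*cos(2*u)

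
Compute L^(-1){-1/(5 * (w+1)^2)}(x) -x * exp(-x)/5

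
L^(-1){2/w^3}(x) x^2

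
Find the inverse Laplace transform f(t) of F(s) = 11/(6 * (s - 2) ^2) 11 * t * exp(2 * t) /6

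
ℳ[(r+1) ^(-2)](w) (-pi*w+pi) /sin(pi*w) 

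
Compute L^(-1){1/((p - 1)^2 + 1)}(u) exp(u) * sin(u)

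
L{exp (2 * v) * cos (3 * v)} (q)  (q - 2)/ ( (q - 2)^2 + 9)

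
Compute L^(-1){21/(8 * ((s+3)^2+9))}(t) 7 * exp(-3 * t) * sin(3 * t)/8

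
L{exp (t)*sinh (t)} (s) 1/ (s*(s - 2))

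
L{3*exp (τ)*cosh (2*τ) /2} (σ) 3*(σ - 1) / (2*( (σ - 1) ^2 - 4) ) 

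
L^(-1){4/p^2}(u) 4*u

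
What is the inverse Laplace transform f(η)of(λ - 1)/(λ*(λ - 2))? exp(η)*cosh(η)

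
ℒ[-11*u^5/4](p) -330/p^6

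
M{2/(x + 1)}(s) 2*pi*csc(pi*s)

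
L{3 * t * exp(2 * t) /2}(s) 3/(2 * (s - 2) ^2) 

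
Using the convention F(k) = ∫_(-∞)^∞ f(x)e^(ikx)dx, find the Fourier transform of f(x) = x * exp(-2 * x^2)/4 sqrt(2) * I * sqrt(pi) * k * exp(-k^2/8)/32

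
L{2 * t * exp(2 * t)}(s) 2/(s - 2)^2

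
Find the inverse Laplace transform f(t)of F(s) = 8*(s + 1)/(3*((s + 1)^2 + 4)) 8*exp(-t)*cos(2*t)/3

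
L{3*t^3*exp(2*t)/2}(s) 9/(s - 2)^4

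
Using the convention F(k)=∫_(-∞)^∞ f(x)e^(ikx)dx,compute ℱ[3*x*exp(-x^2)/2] 3*I*sqrt(pi)*k*exp(-k^2/4)/4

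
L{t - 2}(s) s^(-2) - 2/s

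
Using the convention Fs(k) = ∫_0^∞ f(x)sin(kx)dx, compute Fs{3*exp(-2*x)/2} 3*k/(2*(k^2 + 4))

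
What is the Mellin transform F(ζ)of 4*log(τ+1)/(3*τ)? -4*pi*csc(pi*ζ)/(3*ζ - 3)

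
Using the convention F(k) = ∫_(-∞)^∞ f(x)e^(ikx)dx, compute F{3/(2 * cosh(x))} 3 * pi/(2 * cosh(pi * k/2))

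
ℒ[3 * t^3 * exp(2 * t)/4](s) 9/(2 * (s - 2)^4)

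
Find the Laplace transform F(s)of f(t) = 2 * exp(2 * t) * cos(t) 2 * (s - 2)/((s - 2)^2 + 1)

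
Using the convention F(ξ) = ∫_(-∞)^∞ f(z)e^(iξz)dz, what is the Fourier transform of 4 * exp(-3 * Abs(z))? 24/(ξ^2 + 9)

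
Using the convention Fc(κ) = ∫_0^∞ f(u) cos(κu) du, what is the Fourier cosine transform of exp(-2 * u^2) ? sqrt(2) * sqrt(pi) * exp(-κ^2/8) /4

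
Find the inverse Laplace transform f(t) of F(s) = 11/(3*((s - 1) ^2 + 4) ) 11*exp(t)*sin(2*t) /6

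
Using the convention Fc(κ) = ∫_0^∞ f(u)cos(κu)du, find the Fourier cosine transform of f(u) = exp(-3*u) 3/(κ^2 + 9)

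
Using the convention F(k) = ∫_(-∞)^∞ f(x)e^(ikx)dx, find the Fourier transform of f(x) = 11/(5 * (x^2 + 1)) 11 * pi * exp(-Abs(k))/5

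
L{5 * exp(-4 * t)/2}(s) 5/(2 * (s + 4))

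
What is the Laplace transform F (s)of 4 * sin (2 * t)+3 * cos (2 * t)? 3 * s/ (s^2+4)+8/ (s^2+4)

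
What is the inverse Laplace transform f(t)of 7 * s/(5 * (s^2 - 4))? 7 * cosh(2 * t)/5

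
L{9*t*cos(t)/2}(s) 9*(s^2 - 1)/(2*(s^2 + 1)^2)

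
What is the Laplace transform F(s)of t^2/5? 2/(5*s^3)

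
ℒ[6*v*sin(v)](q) 12*q/(q^2+1)^2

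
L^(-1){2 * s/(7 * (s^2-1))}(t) 2 * cosh(t)/7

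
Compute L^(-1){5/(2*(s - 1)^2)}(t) 5*t*exp(t)/2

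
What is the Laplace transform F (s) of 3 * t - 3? 3/s^2-3/s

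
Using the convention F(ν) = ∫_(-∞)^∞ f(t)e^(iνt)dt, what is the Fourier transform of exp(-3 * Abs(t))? 6/(ν^2+9)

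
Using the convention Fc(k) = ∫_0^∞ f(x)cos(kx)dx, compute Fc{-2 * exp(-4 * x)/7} -8/(7 * k^2 + 112)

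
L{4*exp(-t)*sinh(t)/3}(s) 4/(3*s*(s + 2))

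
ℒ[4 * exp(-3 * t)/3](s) 4/(3 * (s + 3))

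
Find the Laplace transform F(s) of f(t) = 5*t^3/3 10/s^4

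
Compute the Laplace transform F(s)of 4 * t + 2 2/s + 4/s^2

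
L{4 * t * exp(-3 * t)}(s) 4/(s + 3)^2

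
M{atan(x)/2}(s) -pi*sec(pi*s/2)/(4*s)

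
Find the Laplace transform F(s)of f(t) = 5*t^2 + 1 10/s^3 + 1/s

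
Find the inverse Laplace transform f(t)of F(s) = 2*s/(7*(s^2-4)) 2*cosh(2*t)/7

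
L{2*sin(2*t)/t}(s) 2*atan(2/s)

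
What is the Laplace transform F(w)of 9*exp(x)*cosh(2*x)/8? 9*(w - 1)/(8*((w - 1)^2 - 4))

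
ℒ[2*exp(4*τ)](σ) 2/(σ - 4)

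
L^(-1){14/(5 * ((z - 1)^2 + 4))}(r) 7 * exp(r) * sin(2 * r)/5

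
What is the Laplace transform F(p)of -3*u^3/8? -9/(4*p^4)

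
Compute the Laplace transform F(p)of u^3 6/p^4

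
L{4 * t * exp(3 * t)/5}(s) 4/(5 * (s - 3)^2)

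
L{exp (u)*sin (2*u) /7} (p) 2/ (7*( (p - 1) ^2 + 4) ) 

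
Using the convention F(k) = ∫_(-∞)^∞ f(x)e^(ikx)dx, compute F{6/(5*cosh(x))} 6*pi/(5*cosh(pi*k/2))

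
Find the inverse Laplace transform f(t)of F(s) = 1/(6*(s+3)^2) t*exp(-3*t)/6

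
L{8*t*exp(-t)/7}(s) 8/(7*(s + 1)^2)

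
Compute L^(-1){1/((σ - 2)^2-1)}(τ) exp(2*τ)*sinh(τ)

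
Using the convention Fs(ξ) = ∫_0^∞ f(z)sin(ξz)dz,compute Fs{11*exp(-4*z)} 11*ξ/(ξ^2 + 16)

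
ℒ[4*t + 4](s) 4/s + 4/s^2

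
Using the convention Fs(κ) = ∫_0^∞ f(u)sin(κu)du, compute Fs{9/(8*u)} 9*pi/16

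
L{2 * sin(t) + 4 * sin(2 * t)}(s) 2/(s^2 + 1) + 8/(s^2 + 4)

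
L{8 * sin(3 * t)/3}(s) 8/(s^2 + 9)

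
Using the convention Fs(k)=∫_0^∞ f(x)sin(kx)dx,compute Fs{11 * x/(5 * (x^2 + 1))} 11 * pi * exp(-k)/10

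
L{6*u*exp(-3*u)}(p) 6/(p+3)^2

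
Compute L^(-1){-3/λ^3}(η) -3 * η^2/2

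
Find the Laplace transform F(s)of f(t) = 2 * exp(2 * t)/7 2/(7 * (s - 2))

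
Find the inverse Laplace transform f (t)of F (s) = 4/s 4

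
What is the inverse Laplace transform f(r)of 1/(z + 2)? exp(-2 * r)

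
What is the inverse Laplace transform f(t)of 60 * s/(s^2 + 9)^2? 10 * t * sin(3 * t)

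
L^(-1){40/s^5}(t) 5*t^4/3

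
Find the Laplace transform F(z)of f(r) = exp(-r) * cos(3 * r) (z+1)/((z+1)^2+9)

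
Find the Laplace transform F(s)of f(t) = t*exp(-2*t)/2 1/(2*(s + 2)^2)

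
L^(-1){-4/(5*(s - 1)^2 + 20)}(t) -2*exp(t)*sin(2*t)/5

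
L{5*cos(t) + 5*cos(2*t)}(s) 5*s/(s^2 + 4) + 5*s/(s^2 + 1)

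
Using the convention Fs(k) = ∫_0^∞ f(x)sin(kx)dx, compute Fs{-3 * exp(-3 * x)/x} -3 * atan(k/3)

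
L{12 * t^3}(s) 72/s^4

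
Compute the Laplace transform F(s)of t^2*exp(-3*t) 2/(s + 3)^3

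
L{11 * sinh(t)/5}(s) 11/(5 * (s^2 - 1))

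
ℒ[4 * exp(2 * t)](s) 4/(s - 2)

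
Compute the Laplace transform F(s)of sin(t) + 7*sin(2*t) 14/(s^2 + 4) + 1/(s^2 + 1)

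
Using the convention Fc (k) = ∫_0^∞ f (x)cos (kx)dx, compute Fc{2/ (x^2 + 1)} pi * exp (-k)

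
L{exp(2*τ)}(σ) 1/(σ - 2)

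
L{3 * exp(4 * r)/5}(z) 3/(5 * (z - 4))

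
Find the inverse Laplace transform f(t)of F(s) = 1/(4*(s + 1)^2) t*exp(-t)/4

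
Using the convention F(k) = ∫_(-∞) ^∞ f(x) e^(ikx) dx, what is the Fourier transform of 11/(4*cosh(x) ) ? 11*pi/(4*cosh(pi*k/2) ) 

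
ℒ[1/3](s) 1/(3*s)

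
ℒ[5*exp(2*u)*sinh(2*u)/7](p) 10/(7*p*(p - 4))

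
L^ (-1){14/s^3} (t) 7*t^2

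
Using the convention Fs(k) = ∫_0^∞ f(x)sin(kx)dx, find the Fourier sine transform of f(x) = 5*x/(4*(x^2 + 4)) 5*pi*exp(-2*k)/8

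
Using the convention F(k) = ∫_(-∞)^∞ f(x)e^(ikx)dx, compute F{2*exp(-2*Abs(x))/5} 8/(5*(k^2 + 4))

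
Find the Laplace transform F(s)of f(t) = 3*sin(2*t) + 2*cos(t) 6/(s^2 + 4) + 2*s/(s^2 + 1)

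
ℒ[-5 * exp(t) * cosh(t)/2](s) 5 * (1 - s)/(2 * s * (s - 2))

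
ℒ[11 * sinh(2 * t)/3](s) 22/(3 * (s^2 - 4))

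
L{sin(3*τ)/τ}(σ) atan(3/σ)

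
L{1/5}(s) 1/(5 * s)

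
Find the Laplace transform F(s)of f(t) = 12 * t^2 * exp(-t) 24/(s + 1)^3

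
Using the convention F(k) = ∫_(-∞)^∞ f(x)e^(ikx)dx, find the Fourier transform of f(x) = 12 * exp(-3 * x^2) 4 * sqrt(3) * sqrt(pi) * exp(-k^2/12)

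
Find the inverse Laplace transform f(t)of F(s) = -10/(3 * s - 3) -10 * exp(t)/3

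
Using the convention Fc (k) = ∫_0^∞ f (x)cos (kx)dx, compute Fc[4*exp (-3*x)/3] 4/ (k^2 + 9)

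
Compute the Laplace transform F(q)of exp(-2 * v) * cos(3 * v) (q + 2)/((q + 2)^2 + 9)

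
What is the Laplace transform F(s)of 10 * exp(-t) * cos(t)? 10 * (s + 1)/((s + 1)^2 + 1)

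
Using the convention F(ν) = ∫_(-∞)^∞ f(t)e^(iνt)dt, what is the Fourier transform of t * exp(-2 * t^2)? sqrt(2) * I * sqrt(pi) * ν * exp(-ν^2/8)/8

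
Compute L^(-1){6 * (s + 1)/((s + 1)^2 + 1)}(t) 6 * exp(-t) * cos(t)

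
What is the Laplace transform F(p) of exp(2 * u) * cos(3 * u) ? (p - 2) /((p - 2) ^2 + 9) 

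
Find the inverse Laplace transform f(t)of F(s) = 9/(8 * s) 9/8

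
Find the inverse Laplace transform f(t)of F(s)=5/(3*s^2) 5*t/3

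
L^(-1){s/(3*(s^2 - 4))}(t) cosh(2*t)/3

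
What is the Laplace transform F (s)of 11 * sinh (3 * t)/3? 11/ (s^2 - 9)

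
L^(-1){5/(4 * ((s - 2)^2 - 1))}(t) 5 * exp(2 * t) * sinh(t)/4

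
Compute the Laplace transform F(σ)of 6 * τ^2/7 12/(7 * σ^3)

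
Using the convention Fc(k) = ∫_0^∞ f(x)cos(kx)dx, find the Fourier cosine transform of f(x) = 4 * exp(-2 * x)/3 8/(3 * (k^2 + 4))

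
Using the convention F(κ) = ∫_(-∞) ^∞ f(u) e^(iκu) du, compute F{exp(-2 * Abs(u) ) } 4/(κ^2 + 4) 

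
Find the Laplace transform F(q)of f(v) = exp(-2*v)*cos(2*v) (q + 2)/((q + 2)^2 + 4)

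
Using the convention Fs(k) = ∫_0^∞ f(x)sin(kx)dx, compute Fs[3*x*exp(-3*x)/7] 18*k/(7*(k^2 + 9)^2)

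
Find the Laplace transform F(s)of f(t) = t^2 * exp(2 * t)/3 2/(3 * (s - 2)^3)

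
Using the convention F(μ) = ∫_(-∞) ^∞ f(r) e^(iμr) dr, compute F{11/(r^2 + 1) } 11 * pi * exp(-Abs(μ) ) 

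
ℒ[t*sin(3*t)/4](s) 3*s/(2*(s^2 + 9)^2)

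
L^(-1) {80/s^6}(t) 2*t^5/3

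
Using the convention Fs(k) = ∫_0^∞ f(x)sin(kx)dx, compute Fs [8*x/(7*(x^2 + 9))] 4*pi*exp(-3*k)/7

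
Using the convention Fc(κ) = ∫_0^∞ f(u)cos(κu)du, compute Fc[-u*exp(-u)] (κ^2-1)/(κ^2 + 1)^2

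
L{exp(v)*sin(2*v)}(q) 2/((q - 1)^2 + 4)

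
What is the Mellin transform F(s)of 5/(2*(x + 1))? 5*pi*csc(pi*s)/2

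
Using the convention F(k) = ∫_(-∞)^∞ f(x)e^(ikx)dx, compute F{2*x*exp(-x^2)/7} I*sqrt(pi)*k*exp(-k^2/4)/7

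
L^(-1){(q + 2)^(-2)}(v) v*exp(-2*v)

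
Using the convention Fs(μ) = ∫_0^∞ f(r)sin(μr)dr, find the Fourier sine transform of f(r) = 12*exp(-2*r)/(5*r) 12*atan(μ/2)/5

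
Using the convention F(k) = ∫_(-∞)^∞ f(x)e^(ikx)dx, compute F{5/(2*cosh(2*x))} 5*pi/(4*cosh(pi*k/4))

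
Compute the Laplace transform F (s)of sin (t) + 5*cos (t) 5*s/ (s^2 + 1) + 1/ (s^2 + 1)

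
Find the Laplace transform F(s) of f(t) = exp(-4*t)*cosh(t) (s + 4) /((s + 4) ^2 - 1) 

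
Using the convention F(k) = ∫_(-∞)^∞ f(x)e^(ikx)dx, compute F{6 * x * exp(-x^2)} 3 * I * sqrt(pi) * k * exp(-k^2/4)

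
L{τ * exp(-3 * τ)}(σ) (σ + 3)^(-2)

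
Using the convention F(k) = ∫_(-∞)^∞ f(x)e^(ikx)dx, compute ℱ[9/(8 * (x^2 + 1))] 9 * pi * exp(-Abs(k))/8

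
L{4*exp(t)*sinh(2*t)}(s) 8/((s - 1)^2 - 4)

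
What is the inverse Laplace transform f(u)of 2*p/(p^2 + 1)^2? u*sin(u)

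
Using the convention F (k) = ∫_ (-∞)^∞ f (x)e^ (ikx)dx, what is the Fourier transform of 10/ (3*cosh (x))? 10*pi/ (3*cosh (pi*k/2))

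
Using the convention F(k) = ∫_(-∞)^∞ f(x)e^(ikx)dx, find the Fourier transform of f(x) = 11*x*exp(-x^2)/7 11*I*sqrt(pi)*k*exp(-k^2/4)/14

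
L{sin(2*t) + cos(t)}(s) s/(s^2 + 1) + 2/(s^2 + 4)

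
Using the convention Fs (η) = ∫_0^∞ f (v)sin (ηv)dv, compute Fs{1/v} pi/2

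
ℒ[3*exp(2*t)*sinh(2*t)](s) 6/(s*(s - 4))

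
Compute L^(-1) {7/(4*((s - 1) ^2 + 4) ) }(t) 7*exp(t)*sin(2*t) /8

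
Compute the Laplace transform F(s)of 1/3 1/(3 * s)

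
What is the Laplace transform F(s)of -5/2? -5/(2*s)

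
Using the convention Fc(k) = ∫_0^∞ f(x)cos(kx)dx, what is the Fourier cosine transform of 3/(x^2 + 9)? pi*exp(-3*k)/2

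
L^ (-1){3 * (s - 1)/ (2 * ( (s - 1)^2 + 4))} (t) 3 * exp (t) * cos (2 * t)/2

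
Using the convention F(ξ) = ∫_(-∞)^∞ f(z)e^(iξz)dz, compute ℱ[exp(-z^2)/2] sqrt(pi) * exp(-ξ^2/4)/2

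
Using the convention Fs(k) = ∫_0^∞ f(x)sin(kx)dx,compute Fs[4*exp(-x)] 4*k/(k^2+1)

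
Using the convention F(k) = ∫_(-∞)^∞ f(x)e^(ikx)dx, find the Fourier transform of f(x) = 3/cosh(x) 3*pi/cosh(pi*k/2)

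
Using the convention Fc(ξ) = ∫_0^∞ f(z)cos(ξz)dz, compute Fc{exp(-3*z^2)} sqrt(3)*sqrt(pi)*exp(-ξ^2/12)/6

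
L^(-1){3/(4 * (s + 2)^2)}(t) 3 * t * exp(-2 * t)/4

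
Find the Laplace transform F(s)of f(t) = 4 4/s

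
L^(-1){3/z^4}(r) r^3/2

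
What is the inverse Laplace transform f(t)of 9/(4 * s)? 9/4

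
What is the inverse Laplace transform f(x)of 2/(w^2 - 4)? sinh(2 * x)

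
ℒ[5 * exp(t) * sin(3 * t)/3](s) 5/((s - 1)^2+9)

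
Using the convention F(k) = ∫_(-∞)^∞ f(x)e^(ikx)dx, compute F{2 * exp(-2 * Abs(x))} 8/(k^2 + 4)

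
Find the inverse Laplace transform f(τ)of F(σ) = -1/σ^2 -τ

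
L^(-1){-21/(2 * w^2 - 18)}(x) -7 * sinh(3 * x)/2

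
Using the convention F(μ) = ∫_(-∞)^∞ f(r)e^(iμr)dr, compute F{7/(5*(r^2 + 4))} 7*pi*exp(-2*Abs(μ))/10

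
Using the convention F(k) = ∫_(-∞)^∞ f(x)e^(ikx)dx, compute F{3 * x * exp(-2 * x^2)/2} 3 * sqrt(2) * I * sqrt(pi) * k * exp(-k^2/8)/16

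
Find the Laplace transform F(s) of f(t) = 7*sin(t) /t 7*atan(1/s) 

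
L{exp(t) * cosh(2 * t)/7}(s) (s - 1)/(7 * ((s - 1)^2 - 4))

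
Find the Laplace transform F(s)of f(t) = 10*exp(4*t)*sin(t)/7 10/(7*((s - 4)^2 + 1))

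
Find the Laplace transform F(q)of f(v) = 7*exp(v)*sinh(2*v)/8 7/(4*((q - 1)^2 - 4))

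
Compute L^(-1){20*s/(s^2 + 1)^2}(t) 10*t*sin(t)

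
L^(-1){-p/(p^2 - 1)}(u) -cosh(u)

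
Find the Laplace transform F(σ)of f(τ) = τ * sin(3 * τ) 6 * σ/(σ^2 + 9)^2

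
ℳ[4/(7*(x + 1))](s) 4*pi*csc(pi*s)/7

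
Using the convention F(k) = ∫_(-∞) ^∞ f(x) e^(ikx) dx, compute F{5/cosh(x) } 5*pi/cosh(pi*k/2) 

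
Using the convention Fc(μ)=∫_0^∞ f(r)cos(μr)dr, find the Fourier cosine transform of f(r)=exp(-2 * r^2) sqrt(2) * sqrt(pi) * exp(-μ^2/8)/4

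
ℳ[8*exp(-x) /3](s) 8*gamma(s) /3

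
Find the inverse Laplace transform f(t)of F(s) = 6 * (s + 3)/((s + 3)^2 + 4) 6 * exp(-3 * t) * cos(2 * t)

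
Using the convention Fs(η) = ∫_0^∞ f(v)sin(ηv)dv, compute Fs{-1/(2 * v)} -pi/4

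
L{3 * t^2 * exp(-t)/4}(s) 3/(2 * (s + 1)^3)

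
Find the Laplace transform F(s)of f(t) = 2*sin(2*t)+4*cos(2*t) 4*s/(s^2+4)+4/(s^2+4)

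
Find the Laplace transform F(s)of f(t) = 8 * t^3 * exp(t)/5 48/(5 * (s - 1)^4)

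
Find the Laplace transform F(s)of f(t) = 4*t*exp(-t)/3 4/(3*(s + 1)^2)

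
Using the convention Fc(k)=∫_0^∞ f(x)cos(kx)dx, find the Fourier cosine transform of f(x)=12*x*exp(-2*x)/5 12*(4 - k^2)/(5*(k^2 + 4)^2)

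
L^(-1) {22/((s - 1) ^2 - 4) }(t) 11*exp(t)*sinh(2*t) 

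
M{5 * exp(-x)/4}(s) 5 * gamma(s)/4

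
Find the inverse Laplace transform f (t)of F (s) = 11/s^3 11*t^2/2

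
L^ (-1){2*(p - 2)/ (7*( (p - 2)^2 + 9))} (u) 2*exp (2*u)*cos (3*u)/7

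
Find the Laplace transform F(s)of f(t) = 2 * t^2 4/s^3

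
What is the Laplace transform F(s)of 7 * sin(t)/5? 7/(5 * (s^2 + 1))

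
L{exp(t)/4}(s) 1/(4*(s - 1))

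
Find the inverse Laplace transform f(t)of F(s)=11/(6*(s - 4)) 11*exp(4*t)/6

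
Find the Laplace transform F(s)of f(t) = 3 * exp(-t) 3/(s + 1)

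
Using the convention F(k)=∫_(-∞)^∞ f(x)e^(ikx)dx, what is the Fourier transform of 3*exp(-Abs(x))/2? 3/(k^2 + 1)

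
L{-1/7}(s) -1/(7*s)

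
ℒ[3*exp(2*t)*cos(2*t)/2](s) 3*(s - 2)/(2*((s - 2)^2 + 4))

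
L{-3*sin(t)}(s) -3/(s^2 + 1)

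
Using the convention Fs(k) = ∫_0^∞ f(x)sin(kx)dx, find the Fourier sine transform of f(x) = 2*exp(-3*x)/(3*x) 2*atan(k/3)/3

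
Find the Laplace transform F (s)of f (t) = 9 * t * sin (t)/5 18 * s/ (5 * (s^2+1)^2)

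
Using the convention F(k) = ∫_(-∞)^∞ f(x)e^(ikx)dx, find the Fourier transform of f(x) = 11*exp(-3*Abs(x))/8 33/(4*(k^2 + 9))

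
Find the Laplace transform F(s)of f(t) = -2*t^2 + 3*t 3/s^2 - 4/s^3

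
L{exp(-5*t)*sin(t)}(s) 1/((s + 5)^2 + 1)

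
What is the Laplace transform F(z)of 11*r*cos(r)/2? 11*(z^2 - 1)/(2*(z^2 + 1)^2)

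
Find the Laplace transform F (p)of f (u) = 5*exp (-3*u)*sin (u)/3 5/ (3*( (p + 3)^2 + 1))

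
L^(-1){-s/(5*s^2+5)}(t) -cos(t)/5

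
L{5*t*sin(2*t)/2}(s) 10*s/(s^2 + 4)^2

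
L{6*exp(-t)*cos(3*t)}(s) 6*(s + 1)/((s + 1)^2 + 9)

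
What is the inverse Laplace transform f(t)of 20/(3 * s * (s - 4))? 10 * exp(2 * t) * sinh(2 * t)/3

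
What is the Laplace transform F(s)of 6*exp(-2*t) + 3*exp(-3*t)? 6/(s + 2) + 3/(s + 3)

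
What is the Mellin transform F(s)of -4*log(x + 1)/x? 4*pi*csc(pi*s)/(s - 1)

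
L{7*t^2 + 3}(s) 14/s^3 + 3/s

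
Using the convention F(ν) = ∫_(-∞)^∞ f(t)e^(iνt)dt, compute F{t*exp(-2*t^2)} sqrt(2)*I*sqrt(pi)*ν*exp(-ν^2/8)/8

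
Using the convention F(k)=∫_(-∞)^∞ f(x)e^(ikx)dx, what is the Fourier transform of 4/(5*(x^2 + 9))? 4*pi*exp(-3*Abs(k))/15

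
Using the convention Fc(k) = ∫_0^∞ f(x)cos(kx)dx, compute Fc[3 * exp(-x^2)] 3 * sqrt(pi) * exp(-k^2/4)/2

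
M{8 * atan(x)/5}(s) -4 * pi * sec(pi * s/2)/(5 * s)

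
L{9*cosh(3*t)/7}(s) 9*s/(7*(s^2 - 9))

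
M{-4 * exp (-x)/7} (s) -4 * gamma (s)/7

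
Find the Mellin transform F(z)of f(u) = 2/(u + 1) 2 * pi * csc(pi * z)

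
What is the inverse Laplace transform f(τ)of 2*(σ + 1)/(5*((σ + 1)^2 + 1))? 2*exp(-τ)*cos(τ)/5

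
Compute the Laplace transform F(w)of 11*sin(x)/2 11/(2*(w^2 + 1))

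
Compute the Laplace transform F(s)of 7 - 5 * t 7/s - 5/s^2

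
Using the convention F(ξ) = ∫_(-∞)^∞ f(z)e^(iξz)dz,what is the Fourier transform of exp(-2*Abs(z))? 4/(ξ^2 + 4)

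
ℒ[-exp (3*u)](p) -1/ (p - 3)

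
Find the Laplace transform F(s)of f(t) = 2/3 2/(3*s)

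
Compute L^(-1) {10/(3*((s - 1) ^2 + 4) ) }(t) 5*exp(t)*sin(2*t) /3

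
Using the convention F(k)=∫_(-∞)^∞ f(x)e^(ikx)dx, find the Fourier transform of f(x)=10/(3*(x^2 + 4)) 5*pi*exp(-2*Abs(k))/3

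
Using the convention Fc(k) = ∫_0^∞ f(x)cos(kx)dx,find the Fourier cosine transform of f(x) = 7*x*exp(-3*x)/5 7*(9 - k^2)/(5*(k^2 + 9)^2)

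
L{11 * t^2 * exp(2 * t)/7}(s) 22/(7 * (s - 2)^3)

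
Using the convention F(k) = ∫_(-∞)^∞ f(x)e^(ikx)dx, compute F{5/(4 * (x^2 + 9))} 5 * pi * exp(-3 * Abs(k))/12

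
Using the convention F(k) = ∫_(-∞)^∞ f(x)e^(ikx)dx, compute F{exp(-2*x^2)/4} sqrt(2)*sqrt(pi)*exp(-k^2/8)/8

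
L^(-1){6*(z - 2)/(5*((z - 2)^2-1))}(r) 6*exp(2*r)*cosh(r)/5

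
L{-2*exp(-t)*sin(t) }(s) -2/((s + 1) ^2 + 1) 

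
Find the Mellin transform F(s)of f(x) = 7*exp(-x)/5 7*gamma(s)/5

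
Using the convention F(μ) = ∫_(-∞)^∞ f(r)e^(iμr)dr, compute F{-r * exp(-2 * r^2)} -sqrt(2) * I * sqrt(pi) * μ * exp(-μ^2/8)/8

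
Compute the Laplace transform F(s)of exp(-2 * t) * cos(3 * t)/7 (s+2)/(7 * ((s+2)^2+9))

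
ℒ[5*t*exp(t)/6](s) 5/(6*(s - 1)^2)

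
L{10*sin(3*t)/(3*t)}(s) 10*atan(3/s)/3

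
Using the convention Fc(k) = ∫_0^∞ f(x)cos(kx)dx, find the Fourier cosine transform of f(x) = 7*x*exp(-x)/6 7*(1 - k^2)/(6*(k^2 + 1)^2)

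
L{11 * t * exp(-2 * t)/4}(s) 11/(4 * (s + 2)^2)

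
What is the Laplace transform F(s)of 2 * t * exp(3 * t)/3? 2/(3 * (s - 3)^2)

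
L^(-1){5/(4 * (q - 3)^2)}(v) 5 * v * exp(3 * v)/4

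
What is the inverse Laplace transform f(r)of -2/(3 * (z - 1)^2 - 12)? -exp(r) * sinh(2 * r)/3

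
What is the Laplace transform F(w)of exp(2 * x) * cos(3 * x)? (w - 2)/((w - 2)^2 + 9)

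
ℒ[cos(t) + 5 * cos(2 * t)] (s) 5 * s/(s^2 + 4) + s/(s^2 + 1)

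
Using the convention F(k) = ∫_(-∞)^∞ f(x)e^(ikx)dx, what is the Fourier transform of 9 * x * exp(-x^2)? 9 * I * sqrt(pi) * k * exp(-k^2/4)/2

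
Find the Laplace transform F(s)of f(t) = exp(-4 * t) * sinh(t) 1/((s + 4)^2 - 1)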